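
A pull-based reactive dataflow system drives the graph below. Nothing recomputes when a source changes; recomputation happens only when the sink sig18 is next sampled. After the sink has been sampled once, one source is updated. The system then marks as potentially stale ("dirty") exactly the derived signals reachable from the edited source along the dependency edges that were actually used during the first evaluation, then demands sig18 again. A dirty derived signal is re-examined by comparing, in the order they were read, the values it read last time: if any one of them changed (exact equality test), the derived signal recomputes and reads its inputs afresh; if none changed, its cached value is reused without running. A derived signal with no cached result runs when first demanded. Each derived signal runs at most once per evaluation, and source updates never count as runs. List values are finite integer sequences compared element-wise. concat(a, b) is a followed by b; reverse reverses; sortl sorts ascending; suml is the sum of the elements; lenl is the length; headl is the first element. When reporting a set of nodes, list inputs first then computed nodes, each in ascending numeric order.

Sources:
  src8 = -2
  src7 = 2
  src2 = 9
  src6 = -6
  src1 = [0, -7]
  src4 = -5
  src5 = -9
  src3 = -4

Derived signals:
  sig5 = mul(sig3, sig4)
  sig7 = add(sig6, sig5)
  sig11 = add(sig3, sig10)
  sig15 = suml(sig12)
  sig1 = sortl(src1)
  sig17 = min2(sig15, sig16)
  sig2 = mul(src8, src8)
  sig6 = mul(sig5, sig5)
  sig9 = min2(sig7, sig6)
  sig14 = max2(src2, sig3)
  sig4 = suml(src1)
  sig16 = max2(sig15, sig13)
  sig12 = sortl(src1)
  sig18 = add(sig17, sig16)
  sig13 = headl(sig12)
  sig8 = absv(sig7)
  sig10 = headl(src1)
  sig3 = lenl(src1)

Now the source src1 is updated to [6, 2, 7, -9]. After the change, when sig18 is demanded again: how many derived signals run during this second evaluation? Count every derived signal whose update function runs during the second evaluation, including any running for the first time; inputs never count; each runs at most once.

First evaluation (everything demanded from the output):
  sig12 = sortl([0, -7]) = [-7, 0]
  sig13 = headl([-7, 0]) = -7
  sig15 = suml([-7, 0]) = -7
  sig16 = max2(-7, -7) = -7
  sig17 = min2(-7, -7) = -7
  sig18 = add(-7, -7) = -14

Propagation after the edit:
  sig12: runs — src1 [0, -7]->[6, 2, 7, -9]; result [-9, 2, 6, 7].
  sig13: runs — sig12 [-7, 0]->[-9, 2, 6, 7]; result -9.
  sig15: runs — sig12 [-7, 0]->[-9, 2, 6, 7]; result 6.
  sig16: runs — sig15 -7->6; sig13 -7->-9; result 6.
  sig17: runs — sig15 -7->6; sig16 -7->6; result 6.
  sig18: runs — sig17 -7->6; sig16 -7->6; result 12.

Derived signals that run: sig12, sig13, sig15, sig16, sig17, sig18 — 6 in total.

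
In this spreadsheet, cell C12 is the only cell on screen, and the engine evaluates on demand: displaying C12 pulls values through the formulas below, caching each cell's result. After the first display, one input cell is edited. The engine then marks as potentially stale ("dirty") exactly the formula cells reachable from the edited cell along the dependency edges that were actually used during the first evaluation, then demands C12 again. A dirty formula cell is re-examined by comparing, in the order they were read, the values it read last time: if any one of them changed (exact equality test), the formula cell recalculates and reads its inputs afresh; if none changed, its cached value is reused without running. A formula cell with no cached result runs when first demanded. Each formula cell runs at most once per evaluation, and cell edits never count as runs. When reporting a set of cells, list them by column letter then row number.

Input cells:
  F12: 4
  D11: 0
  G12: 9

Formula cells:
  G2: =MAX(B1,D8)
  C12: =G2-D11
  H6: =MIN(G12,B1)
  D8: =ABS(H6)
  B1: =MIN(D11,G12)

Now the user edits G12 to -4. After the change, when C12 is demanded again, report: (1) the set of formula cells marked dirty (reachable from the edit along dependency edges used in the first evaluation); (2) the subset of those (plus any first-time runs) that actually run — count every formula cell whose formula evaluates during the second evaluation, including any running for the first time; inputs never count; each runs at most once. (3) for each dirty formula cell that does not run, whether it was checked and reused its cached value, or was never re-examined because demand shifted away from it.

Dirty set: B1, C12, D8, G2, H6.
Run set: B1, C12, D8, G2, H6 (5 run).
All dirty formula cells ended up running.

Initial pass — values computed on the first demand:
  B1 = MIN(0, 9) = 0
  H6 = MIN(9, 0) = 0
  D8 = ABS(0) = 0
  G2 = MAX(0, 0) = 0
  C12 = 0 - 0 = 0

Second demand — change propagation:
  B1: re-runs because G12 9->-4; new result -4.
  H6: re-runs because G12 9->-4; B1 0->-4; new result -4.
  D8: re-runs because H6 0->-4; new result 4.
  G2: re-runs because B1 0->-4; D8 0->4; new result 4.
  C12: re-runs because G2 0->4; new result 4.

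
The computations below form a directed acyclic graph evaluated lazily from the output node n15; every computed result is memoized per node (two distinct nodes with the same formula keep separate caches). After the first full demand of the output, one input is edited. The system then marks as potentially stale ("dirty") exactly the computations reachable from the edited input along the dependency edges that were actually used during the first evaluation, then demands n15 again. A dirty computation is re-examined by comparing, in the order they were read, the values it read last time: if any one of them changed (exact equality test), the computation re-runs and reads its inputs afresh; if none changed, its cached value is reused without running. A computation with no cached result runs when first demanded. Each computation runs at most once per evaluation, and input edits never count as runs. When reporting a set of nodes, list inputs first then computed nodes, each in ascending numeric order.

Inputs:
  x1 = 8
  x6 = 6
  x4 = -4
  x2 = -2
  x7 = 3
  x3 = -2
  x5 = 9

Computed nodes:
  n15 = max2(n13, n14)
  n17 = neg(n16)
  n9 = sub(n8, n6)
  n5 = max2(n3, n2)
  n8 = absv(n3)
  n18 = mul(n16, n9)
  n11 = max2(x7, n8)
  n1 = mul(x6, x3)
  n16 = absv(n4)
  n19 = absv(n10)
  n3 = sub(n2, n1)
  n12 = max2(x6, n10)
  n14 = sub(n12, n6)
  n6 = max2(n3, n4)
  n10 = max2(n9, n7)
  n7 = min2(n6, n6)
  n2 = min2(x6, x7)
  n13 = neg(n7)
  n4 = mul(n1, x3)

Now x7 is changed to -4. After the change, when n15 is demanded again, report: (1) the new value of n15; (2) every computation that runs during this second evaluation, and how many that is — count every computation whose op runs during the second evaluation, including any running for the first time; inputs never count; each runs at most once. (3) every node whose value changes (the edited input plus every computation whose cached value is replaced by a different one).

Demanding n15 again yields 0.
6 computations run: n2, n3, n6, n8, n9, n10.
The nodes whose values change: x7, n2, n3, n8, n9.
Note where the cutoff bites: n7 is checked, finds nothing changed, and keeps its cache.

First demand of the output computes:
  n1 = mul(6, -2) = -12
  n2 = min2(6, 3) = 3
  n3 = sub(3, -12) = 15
  n4 = mul(-12, -2) = 24
  n6 = max2(15, 24) = 24
  n7 = min2(24, 24) = 24
  n8 = absv(15) = 15
  n9 = sub(15, 24) = -9
  n10 = max2(-9, 24) = 24
  n12 = max2(6, 24) = 24
  n13 = neg(24) = -24
  n14 = sub(24, 24) = 0
  n15 = max2(-24, 0) = 0

After the edit, cleaning proceeds:
  n2: a read changed (x7 3->-4) — executes, giving -4.
  n3: a read changed (n2 3->-4) — executes, giving 8.
  n6: a read changed (n3 15->8) — executes, giving 24 — identical to its old value.
  n7: dirty, but its reads are unchanged (n6 unchanged, n6 unchanged); cached 24 stands.
  n8: a read changed (n3 15->8) — executes, giving 8.
  n9: a read changed (n8 15->8) — executes, giving -16.
  n10: a read changed (n9 -9->-16) — executes, giving 24 — identical to its old value.
  n12: dirty, but its reads are unchanged (x6 unchanged, n10 unchanged); cached 24 stands.
  n13: dirty, but its reads are unchanged (n7 unchanged); cached -24 stands.
  n14: dirty, but its reads are unchanged (n12 unchanged, n6 unchanged); cached 0 stands.
  n15: dirty, but its reads are unchanged (n13 unchanged, n14 unchanged); cached 0 stands.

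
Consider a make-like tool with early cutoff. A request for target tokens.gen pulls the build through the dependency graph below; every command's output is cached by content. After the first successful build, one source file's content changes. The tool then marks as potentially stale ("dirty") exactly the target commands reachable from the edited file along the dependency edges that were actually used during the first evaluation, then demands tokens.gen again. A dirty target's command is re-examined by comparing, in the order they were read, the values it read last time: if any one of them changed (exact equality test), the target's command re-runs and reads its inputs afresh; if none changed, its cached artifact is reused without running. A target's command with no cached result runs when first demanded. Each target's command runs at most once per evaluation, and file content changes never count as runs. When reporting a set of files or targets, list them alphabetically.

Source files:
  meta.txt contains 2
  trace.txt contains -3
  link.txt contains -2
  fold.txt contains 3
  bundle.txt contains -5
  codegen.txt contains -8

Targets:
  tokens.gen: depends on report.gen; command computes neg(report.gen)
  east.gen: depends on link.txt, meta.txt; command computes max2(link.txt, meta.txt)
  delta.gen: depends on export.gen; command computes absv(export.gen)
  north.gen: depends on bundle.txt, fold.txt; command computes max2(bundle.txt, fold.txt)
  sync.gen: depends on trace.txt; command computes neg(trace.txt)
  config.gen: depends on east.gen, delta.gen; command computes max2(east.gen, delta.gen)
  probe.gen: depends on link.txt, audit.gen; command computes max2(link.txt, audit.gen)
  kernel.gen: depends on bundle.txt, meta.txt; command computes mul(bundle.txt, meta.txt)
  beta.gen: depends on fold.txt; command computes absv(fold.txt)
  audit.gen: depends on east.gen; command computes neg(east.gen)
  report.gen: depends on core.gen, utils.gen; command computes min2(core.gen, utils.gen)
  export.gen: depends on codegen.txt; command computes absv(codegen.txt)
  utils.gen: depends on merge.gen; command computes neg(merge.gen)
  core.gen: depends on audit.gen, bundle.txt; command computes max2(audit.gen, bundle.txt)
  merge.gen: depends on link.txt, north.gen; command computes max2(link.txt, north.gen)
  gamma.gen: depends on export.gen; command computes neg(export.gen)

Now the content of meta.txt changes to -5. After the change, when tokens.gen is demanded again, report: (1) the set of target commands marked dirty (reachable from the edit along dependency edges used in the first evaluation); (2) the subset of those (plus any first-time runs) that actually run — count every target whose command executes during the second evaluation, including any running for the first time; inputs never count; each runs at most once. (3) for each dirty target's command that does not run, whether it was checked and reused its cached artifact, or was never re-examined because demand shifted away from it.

The edit dirties: audit.gen, core.gen, east.gen, report.gen, tokens.gen.
4 target commands run: audit.gen, core.gen, east.gen, report.gen.
Cache hits after checking: tokens.gen.
Note the absorption at report.gen: it re-runs yet its value is the same, leaving the output's value untouched.

First demand of the output computes:
  east.gen = max2(-2, 2) = 2
  audit.gen = neg(2) = -2
  core.gen = max2(-2, -5) = -2
  north.gen = max2(-5, 3) = 3
  merge.gen = max2(-2, 3) = 3
  utils.gen = neg(3) = -3
  report.gen = min2(-2, -3) = -3
  tokens.gen = neg(-3) = 3

After the edit, cleaning proceeds:
  east.gen: a read changed (meta.txt 2->-5) — executes, giving -2.
  audit.gen: a read changed (east.gen 2->-2) — executes, giving 2.
  core.gen: a read changed (audit.gen -2->2) — executes, giving 2.
  report.gen: a read changed (core.gen -2->2) — executes, giving -3 — identical to its old value.
  tokens.gen: dirty, but its reads are unchanged (report.gen unchanged); cached 3 stands.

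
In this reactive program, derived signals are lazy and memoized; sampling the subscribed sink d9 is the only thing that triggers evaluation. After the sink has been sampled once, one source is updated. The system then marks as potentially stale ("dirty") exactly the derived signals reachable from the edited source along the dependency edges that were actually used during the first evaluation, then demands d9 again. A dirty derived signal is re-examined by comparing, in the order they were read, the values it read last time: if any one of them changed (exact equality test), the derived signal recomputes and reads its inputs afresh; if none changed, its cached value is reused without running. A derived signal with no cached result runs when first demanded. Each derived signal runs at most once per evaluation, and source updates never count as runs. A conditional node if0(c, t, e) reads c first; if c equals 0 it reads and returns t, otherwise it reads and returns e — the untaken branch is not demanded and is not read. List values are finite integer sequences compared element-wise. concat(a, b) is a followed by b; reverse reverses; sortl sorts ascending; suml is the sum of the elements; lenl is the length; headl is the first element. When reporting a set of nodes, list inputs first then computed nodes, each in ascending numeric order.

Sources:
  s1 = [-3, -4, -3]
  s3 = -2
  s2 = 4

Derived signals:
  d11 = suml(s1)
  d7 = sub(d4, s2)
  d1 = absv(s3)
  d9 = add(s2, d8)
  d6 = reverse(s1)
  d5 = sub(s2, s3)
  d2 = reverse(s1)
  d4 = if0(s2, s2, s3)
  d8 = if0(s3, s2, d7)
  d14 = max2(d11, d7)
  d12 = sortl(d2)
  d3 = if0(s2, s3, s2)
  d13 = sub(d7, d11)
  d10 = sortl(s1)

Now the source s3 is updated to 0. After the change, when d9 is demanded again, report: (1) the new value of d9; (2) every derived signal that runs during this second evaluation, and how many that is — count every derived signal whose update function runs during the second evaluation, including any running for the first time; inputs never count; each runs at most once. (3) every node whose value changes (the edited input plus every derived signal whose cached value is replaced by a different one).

Demanding d9 again yields 8.
2 derived signals run: d8, d9.
The nodes whose values change: s3, d8, d9.
Note the branch switch — demand abandons d4, d7, which are never re-examined.

First demand of the output computes:
  d4 = if0(s2=4 -> else branch s3) = -2
  d7 = sub(-2, 4) = -6
  d8 = if0(s3=-2 -> else branch d7) = -6
  d9 = add(4, -6) = -2

After the edit, cleaning proceeds:
  d4: stays stale; no demand reaches it after the flip.
  d7: stays stale; no demand reaches it after the flip.
  d8: a read changed (s3 -2->0) — executes, giving 4.
  d9: a read changed (d8 -6->4) — executes, giving 8.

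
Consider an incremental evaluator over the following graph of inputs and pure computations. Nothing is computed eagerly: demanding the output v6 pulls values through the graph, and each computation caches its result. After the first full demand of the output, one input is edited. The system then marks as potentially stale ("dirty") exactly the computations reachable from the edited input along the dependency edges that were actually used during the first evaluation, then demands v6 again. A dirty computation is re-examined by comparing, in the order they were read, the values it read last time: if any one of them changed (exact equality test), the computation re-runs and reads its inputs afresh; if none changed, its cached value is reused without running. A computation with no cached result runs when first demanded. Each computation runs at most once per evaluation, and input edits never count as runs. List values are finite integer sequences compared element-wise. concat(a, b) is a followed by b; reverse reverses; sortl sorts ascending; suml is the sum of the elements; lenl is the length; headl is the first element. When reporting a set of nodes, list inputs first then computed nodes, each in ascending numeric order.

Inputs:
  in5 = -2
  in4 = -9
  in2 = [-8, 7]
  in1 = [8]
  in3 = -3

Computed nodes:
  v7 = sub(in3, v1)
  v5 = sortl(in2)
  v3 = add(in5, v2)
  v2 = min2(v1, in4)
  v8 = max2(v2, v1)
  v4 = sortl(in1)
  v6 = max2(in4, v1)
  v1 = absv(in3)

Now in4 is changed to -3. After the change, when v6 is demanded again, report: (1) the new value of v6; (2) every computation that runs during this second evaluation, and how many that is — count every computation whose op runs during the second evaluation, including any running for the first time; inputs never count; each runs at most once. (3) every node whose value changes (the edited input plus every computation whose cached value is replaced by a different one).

v6 now evaluates to 3.
Run set: v6 (1 run).
Changed values: in4.

Initial pass — values computed on the first demand:
  v1 = absv(-3) = 3
  v6 = max2(-9, 3) = 3

Second demand — change propagation:
  v6: re-runs because in4 -9->-3; new result 3 (unchanged).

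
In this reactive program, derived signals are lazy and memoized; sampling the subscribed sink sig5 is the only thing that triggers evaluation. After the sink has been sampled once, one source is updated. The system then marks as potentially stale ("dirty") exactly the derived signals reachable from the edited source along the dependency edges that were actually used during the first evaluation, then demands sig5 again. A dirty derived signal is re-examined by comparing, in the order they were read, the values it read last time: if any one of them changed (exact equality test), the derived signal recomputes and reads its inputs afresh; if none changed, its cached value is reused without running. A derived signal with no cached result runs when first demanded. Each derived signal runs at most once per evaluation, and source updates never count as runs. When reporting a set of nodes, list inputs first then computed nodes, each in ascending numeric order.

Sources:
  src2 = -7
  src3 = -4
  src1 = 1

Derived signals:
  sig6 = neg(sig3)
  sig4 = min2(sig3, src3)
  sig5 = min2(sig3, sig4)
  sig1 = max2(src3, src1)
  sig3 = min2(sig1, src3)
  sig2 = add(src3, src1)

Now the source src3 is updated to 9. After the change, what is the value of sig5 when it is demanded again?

First demand of the output computes:
  sig1 = max2(-4, 1) = 1
  sig3 = min2(1, -4) = -4
  sig4 = min2(-4, -4) = -4
  sig5 = min2(-4, -4) = -4

After the edit, cleaning proceeds:
  sig1: a read changed (src3 -4->9) — executes, giving 9.
  sig3: a read changed (sig1 1->9; src3 -4->9) — executes, giving 9.
  sig4: a read changed (sig3 -4->9; src3 -4->9) — executes, giving 9.
  sig5: a read changed (sig3 -4->9; sig4 -4->9) — executes, giving 9.

Demanding sig5 again yields 9.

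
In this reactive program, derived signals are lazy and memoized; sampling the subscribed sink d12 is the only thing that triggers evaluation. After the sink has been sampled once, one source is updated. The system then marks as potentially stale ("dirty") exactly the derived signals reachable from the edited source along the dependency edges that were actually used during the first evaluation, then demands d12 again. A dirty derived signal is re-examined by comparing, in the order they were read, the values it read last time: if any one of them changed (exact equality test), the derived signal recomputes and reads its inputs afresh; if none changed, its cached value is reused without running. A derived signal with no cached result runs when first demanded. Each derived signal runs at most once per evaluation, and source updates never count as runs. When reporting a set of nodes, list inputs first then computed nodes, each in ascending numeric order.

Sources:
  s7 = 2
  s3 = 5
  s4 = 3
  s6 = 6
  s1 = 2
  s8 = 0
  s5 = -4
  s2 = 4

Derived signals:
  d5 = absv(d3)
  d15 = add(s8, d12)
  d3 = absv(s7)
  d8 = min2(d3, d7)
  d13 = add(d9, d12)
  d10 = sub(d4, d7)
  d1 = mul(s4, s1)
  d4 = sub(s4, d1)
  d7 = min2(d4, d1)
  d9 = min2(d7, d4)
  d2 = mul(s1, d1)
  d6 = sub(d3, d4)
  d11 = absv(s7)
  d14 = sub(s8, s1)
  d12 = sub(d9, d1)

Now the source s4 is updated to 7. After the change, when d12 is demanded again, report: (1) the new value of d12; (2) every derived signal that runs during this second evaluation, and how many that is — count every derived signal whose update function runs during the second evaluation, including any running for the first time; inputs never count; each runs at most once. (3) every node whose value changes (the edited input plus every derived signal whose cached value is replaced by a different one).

First demand of the output computes:
  d1 = mul(3, 2) = 6
  d4 = sub(3, 6) = -3
  d7 = min2(-3, 6) = -3
  d9 = min2(-3, -3) = -3
  d12 = sub(-3, 6) = -9

After the edit, cleaning proceeds:
  d1: a read changed (s4 3->7) — executes, giving 14.
  d4: a read changed (s4 3->7; d1 6->14) — executes, giving -7.
  d7: a read changed (d4 -3->-7; d1 6->14) — executes, giving -7.
  d9: a read changed (d7 -3->-7; d4 -3->-7) — executes, giving -7.
  d12: a read changed (d9 -3->-7; d1 6->14) — executes, giving -21.

Demanding d12 again yields -21.
5 derived signals run: d1, d4, d7, d9, d12.
The nodes whose values change: s4, d1, d4, d7, d9, d12.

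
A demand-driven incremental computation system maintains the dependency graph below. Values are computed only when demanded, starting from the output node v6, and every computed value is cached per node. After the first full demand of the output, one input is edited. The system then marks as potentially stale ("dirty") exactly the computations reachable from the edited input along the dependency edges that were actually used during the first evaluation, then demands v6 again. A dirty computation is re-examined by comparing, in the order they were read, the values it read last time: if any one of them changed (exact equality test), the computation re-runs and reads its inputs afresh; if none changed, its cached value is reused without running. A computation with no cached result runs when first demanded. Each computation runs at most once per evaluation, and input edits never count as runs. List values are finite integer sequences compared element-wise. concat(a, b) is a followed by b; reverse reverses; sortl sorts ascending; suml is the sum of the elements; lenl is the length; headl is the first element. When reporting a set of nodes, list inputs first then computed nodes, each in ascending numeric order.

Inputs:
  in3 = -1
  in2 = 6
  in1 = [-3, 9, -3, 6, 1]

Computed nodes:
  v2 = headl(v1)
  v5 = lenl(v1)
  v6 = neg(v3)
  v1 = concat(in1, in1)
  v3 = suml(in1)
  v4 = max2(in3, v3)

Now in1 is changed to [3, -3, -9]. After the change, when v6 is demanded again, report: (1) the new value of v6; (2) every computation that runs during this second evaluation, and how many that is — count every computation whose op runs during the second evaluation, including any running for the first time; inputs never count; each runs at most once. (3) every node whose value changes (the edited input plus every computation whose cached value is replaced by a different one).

New value of v6: 9.
Computations that run: v3, v6 — 2 in total.
Values that change: in1, v3, v6.

First evaluation (everything demanded from the output):
  v3 = suml([-3, 9, -3, 6, 1]) = 10
  v6 = neg(10) = -10

Propagation after the edit:
  v3: runs — in1 [-3, 9, -3, 6, 1]->[3, -3, -9]; result -9.
  v6: runs — v3 10->-9; result 9.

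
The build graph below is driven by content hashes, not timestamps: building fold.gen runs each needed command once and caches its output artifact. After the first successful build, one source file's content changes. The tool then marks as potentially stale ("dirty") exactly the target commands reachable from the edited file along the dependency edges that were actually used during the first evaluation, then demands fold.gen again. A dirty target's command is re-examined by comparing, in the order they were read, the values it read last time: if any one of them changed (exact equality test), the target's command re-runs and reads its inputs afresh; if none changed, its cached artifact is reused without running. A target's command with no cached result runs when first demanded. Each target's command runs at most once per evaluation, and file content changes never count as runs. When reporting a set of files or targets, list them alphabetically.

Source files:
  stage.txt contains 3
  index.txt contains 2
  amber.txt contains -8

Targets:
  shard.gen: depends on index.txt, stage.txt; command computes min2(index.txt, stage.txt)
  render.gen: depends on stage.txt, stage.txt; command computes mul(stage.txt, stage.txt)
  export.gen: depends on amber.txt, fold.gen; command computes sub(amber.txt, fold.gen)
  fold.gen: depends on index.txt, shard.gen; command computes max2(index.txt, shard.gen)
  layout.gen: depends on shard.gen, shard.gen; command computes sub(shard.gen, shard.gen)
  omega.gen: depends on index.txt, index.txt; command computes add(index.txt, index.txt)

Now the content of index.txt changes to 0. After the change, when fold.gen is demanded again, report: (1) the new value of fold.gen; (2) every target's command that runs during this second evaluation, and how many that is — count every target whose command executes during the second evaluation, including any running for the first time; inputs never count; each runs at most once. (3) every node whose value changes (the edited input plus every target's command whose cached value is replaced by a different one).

fold.gen now evaluates to 0.
Run set: fold.gen, shard.gen (2 run).
Changed values: fold.gen, index.txt, shard.gen.

Initial pass — values computed on the first demand:
  shard.gen = min2(2, 3) = 2
  fold.gen = max2(2, 2) = 2

Second demand — change propagation:
  shard.gen: re-runs because index.txt 2->0; new result 0.
  fold.gen: re-runs because index.txt 2->0; shard.gen 2->0; new result 0.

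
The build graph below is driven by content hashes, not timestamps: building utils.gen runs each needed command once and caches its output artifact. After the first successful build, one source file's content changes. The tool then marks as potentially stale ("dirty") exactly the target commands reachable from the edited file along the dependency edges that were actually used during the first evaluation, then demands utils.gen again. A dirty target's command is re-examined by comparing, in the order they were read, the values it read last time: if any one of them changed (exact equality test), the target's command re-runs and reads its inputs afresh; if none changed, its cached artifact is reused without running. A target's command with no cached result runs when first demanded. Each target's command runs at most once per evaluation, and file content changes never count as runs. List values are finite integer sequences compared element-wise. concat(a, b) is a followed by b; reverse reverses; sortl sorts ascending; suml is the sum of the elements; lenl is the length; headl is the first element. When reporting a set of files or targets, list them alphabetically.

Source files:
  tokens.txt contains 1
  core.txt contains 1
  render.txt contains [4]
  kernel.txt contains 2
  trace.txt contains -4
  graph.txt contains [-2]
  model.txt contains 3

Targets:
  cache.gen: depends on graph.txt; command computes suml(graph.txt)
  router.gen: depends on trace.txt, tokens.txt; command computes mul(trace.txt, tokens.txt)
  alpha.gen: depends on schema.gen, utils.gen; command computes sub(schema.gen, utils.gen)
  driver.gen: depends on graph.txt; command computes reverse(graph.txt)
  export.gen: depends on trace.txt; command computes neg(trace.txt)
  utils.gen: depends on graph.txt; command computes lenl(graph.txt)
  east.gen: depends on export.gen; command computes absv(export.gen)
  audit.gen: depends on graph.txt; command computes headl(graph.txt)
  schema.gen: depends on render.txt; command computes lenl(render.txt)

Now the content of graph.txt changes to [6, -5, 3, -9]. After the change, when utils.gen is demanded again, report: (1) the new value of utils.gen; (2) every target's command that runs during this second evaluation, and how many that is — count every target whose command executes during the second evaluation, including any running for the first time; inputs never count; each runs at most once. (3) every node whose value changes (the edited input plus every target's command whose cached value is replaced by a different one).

Initial pass — values computed on the first demand:
  utils.gen = lenl([-2]) = 1

Second demand — change propagation:
  utils.gen: re-runs because graph.txt [-2]->[6, -5, 3, -9]; new result 4.

utils.gen now evaluates to 4.
Run set: utils.gen (1 run).
Changed values: graph.txt, utils.gen.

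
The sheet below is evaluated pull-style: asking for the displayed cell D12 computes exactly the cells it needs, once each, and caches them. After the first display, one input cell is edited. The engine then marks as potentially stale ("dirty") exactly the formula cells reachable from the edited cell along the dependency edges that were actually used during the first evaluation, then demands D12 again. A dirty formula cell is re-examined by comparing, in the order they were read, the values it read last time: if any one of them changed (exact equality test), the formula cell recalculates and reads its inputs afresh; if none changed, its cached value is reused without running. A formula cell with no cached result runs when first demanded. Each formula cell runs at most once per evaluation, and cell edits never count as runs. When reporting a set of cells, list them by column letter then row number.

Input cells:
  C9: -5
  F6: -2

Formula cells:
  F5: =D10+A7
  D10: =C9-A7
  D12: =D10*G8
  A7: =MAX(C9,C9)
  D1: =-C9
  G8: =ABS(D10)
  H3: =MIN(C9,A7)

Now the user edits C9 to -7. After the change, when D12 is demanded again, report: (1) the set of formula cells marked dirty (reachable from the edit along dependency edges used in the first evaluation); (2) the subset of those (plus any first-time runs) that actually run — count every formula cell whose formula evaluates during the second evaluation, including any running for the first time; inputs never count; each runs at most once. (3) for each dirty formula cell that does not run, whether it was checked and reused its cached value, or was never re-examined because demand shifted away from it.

The edit dirties: A7, D10, D12, G8.
2 formula cells run: A7, D10.
Cache hits after checking: D12, G8.
Note the absorption at D10: it re-runs yet its value is the same, leaving the output's value untouched.

First demand of the output computes:
  A7 = MAX(-5, -5) = -5
  D10 = -5 - -5 = 0
  G8 = ABS(0) = 0
  D12 = 0 * 0 = 0

After the edit, cleaning proceeds:
  A7: a read changed (C9 -5->-7; C9 -5->-7) — executes, giving -7.
  D10: a read changed (C9 -5->-7; A7 -5->-7) — executes, giving 0 — identical to its old value.
  G8: dirty, but its reads are unchanged (D10 unchanged); cached 0 stands.
  D12: dirty, but its reads are unchanged (D10 unchanged, G8 unchanged); cached 0 stands.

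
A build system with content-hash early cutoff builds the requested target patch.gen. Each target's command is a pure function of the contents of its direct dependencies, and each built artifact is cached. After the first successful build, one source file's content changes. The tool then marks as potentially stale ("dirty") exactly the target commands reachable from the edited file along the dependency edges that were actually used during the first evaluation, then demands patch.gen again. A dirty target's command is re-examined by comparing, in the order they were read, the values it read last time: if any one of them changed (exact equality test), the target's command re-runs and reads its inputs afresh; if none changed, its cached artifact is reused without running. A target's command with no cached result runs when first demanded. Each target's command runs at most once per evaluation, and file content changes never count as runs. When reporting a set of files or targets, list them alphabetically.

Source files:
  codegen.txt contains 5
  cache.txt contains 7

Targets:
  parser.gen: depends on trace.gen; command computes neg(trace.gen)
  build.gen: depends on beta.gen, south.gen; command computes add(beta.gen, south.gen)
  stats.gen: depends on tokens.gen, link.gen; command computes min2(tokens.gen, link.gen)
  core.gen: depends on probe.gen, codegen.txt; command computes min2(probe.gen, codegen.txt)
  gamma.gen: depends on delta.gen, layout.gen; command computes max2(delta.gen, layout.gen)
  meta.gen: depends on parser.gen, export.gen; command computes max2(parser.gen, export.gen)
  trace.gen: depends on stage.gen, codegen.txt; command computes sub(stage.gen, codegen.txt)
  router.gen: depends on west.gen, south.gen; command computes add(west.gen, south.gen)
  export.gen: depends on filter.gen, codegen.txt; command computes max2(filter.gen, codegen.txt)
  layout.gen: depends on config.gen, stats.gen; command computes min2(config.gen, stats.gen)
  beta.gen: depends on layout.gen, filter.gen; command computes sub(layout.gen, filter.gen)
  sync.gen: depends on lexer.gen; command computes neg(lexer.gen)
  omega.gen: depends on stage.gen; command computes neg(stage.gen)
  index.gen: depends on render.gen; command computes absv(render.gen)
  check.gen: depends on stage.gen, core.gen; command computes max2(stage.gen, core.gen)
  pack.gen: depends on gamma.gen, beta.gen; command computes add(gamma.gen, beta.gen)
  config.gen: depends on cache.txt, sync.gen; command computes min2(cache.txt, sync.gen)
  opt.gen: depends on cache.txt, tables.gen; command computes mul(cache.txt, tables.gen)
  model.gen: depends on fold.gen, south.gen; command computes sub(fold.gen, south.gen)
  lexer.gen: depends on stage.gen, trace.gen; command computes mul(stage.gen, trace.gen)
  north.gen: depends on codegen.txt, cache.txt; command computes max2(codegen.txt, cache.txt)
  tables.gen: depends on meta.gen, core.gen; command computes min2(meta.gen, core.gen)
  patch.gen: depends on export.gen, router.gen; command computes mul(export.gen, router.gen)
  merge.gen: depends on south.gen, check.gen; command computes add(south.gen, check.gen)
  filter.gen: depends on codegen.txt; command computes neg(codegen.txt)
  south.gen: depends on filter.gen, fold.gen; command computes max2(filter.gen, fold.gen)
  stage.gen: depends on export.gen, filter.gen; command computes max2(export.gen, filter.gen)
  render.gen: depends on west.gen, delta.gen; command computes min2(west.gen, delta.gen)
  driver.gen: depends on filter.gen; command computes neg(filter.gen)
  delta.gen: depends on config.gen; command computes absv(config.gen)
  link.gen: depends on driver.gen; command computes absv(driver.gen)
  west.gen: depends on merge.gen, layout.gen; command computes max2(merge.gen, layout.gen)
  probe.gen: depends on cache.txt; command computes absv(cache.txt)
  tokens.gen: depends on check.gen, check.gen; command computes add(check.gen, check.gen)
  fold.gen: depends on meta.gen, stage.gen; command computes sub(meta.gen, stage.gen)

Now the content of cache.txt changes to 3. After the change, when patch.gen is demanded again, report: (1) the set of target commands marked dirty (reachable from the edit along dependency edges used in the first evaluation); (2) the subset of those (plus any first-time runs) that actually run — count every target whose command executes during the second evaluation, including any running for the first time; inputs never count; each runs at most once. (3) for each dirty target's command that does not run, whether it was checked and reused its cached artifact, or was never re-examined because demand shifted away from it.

Marked dirty: check.gen, config.gen, core.gen, layout.gen, merge.gen, patch.gen, probe.gen, router.gen, stats.gen, tokens.gen, west.gen.
Target commands that run: check.gen, config.gen, core.gen, probe.gen — 4 in total.
Checked but reused from cache: layout.gen, merge.gen, patch.gen, router.gen, stats.gen, tokens.gen, west.gen.
Key observation: the cutoff stops propagation at tokens.gen — its inputs' values are unchanged, so it reuses its cache.

First evaluation (everything demanded from the output):
  filter.gen = neg(5) = -5
  driver.gen = neg(-5) = 5
  export.gen = max2(-5, 5) = 5
  link.gen = absv(5) = 5
  probe.gen = absv(7) = 7
  core.gen = min2(7, 5) = 5
  stage.gen = max2(5, -5) = 5
  check.gen = max2(5, 5) = 5
  tokens.gen = add(5, 5) = 10
  stats.gen = min2(10, 5) = 5
  trace.gen = sub(5, 5) = 0
  lexer.gen = mul(5, 0) = 0
  parser.gen = neg(0) = 0
  meta.gen = max2(0, 5) = 5
  fold.gen = sub(5, 5) = 0
  south.gen = max2(-5, 0) = 0
  merge.gen = add(0, 5) = 5
  sync.gen = neg(0) = 0
  config.gen = min2(7, 0) = 0
  layout.gen = min2(0, 5) = 0
  west.gen = max2(5, 0) = 5
  router.gen = add(5, 0) = 5
  patch.gen = mul(5, 5) = 25

Propagation after the edit:
  config.gen: runs — cache.txt 7->3; result 0 (same value as before).
  probe.gen: runs — cache.txt 7->3; result 3.
  core.gen: runs — probe.gen 7->3; result 3.
  check.gen: runs — core.gen 5->3; result 5 (same value as before).
  merge.gen: checked — values it read are unchanged (south.gen unchanged, check.gen unchanged); reused cached 5 without running.
  tokens.gen: checked — values it read are unchanged (check.gen unchanged, check.gen unchanged); reused cached 10 without running.
  stats.gen: checked — values it read are unchanged (tokens.gen unchanged, link.gen unchanged); reused cached 5 without running.
  layout.gen: checked — values it read are unchanged (config.gen unchanged, stats.gen unchanged); reused cached 0 without running.
  west.gen: checked — values it read are unchanged (merge.gen unchanged, layout.gen unchanged); reused cached 5 without running.
  router.gen: checked — values it read are unchanged (west.gen unchanged, south.gen unchanged); reused cached 5 without running.
  patch.gen: checked — values it read are unchanged (export.gen unchanged, router.gen unchanged); reused cached 25 without running.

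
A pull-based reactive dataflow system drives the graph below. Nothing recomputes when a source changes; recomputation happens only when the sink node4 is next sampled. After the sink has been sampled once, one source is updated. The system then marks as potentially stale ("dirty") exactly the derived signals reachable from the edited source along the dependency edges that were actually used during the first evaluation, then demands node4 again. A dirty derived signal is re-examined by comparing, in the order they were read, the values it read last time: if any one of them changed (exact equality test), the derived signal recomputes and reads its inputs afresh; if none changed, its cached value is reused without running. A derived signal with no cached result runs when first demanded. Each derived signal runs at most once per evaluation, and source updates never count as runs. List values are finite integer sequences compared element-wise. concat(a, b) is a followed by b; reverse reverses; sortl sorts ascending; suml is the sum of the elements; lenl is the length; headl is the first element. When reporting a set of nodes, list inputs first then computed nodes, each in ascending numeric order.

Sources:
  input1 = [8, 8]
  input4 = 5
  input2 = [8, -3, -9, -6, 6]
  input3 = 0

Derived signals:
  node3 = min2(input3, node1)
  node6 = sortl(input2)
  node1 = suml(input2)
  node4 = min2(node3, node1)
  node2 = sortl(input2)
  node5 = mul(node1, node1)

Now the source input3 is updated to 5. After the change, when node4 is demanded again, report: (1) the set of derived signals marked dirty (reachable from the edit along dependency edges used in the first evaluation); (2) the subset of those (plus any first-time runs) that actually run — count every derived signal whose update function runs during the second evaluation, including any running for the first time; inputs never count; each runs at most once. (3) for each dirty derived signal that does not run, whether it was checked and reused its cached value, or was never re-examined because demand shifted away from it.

Marked dirty: node3, node4.
Derived signals that run: node3 — 1 in total.
Checked but reused from cache: node4.
Key observation: the change is absorbed at node3 — it re-runs but produces the same value, and the output's value is unchanged.

First evaluation (everything demanded from the output):
  node1 = suml([8, -3, -9, -6, 6]) = -4
  node3 = min2(0, -4) = -4
  node4 = min2(-4, -4) = -4

Propagation after the edit:
  node3: runs — input3 0->5; result -4 (same value as before).
  node4: checked — values it read are unchanged (node3 unchanged, node1 unchanged); reused cached -4 without running.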